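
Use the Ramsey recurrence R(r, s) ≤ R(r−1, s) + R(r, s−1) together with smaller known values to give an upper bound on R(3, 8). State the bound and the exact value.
R(3, 8) ≤ R(2, 8) + R(3, 7) = 8 + 23 = 31; exact value R(3, 8) = 28.

The Erdős–Szekeres recurrence R(r, s) ≤ R(r−1, s) + R(r, s−1) applied to (r, s) = (3, 8) gives
  R(3, 8) ≤ R(2, 8) + R(3, 7) = 8 + 23 = 31.
(Recall R(2, k) = k and R is symmetric.) The recurrence is not tight here (it gives 31, but the exact value is R(3, 8) = 28); the tight upper bound requires a sharper argument than the simple recurrence, combined with a lower-bound construction on K_{27}.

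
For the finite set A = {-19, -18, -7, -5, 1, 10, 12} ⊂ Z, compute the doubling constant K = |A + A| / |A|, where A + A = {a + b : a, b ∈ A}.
K = |A + A| / |A| = 26/7

Enumerate A + A = {a + b : a, b ∈ A}. With |A| = 7, there are |A|^2 = 49 ordered sum pairs; collecting distinct values, A + A = {-38, -37, -36, -26, -25, -24, -23, -18, -17, -14, -12, -10, -9, -8, -7, -6, -4, 2, 3, 5, 7, 11, 13, 20, 22, 24}, so |A + A| = 26. Thus K = 26/7. For comparison, the minimum possible |A + A| over all 7-element sets is 2·7 − 1 = 13 (so min K = 13/7), attained only by arithmetic progressions.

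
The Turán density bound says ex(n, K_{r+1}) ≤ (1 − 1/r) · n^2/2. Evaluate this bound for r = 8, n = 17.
Turán density bound = (7/8) · 17^2/2 = 2023/16 ≈ 126.4375

Turán's theorem: ex(n, K_{r+1}) is achieved by the complete r-partite Turán graph T(n, r) with parts as balanced as possible, and is at most (1 − 1/r) · n^2/2. For r = 8, n = 17: the density bound is (7/8) · 289/2 = 2023/16 ≈ 126.4375. The integer-valued extremum is e(T(17, 8)) = 126, which is strictly less than the density bound 2023/16 since 8 ∤ 17 (the parts of T(17, 8) cannot all be equal).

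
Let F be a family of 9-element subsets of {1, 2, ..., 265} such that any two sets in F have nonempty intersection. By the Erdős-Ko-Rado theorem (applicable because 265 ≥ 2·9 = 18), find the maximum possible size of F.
max |F| = C(264, 8) = 525783425977953

The Erdős-Ko-Rado theorem states: for n ≥ 2k, an intersecting family of k-subsets of an n-element set has size at most C(n − 1, k − 1), with equality for 'star' families {A ⊆ [n] : |A| = k, i ∈ A} (fix an element i). For n = 265, k = 9: C(264, 8) = 525783425977953.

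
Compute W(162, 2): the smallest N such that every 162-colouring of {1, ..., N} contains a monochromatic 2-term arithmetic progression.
W(162, 2) = 162 + 1 = 163

A 2-term AP is any pair of integers, so a monochromatic 2-AP exists iff some colour is used at least twice. With 162 colours, the colouring i ↦ i on {1, ..., 162} uses each colour once, avoiding any monochromatic pair, so W(162, 2) > 162. For {1, ..., 163}, pigeonhole forces two integers of the same colour, which form a monochromatic 2-AP. Hence W(162, 2) = 163.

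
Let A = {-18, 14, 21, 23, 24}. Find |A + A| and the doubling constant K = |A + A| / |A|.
K = |A + A| / |A| = 15/5 = 3

Enumerate A + A = {a + b : a, b ∈ A}. With |A| = 5, there are |A|^2 = 25 ordered sum pairs; collecting distinct values, A + A = {-36, -4, 3, 5, 6, 28, 35, 37, 38, 42, 44, 45, 46, 47, 48}, so |A + A| = 15. Thus K = 15/5 = 3. For comparison, the minimum possible |A + A| over all 5-element sets is 2·5 − 1 = 9 (so min K = 9/5), attained only by arithmetic progressions.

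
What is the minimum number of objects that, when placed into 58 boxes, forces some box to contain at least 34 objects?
n = (34 − 1)·58 + 1 = 1915

By the generalised pigeonhole principle, to guarantee some box contains ≥ r objects we need more than (r − 1) · k objects total. Threshold: n = (r − 1) · k + 1. With r = 34 and k = 58: n = 33 · 58 + 1 = 1914 + 1 = 1915. For n = 1914 = 33 · 58, we can put exactly 33 objects in every box, avoiding 34 in any single one — so 1915 is tight.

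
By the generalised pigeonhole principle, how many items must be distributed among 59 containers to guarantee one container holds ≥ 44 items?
n = (44 − 1)·59 + 1 = 2538

By the generalised pigeonhole principle, to guarantee some box contains ≥ r objects we need more than (r − 1) · k objects total. Threshold: n = (r − 1) · k + 1. With r = 44 and k = 59: n = 43 · 59 + 1 = 2537 + 1 = 2538. For n = 2537 = 43 · 59, we can put exactly 43 objects in every box, avoiding 44 in any single one — so 2538 is tight.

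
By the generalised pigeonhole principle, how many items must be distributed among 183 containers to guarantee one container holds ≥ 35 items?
n = (35 − 1)·183 + 1 = 6223

By the generalised pigeonhole principle, to guarantee some box contains ≥ r objects we need more than (r − 1) · k objects total. Threshold: n = (r − 1) · k + 1. With r = 35 and k = 183: n = 34 · 183 + 1 = 6222 + 1 = 6223. For n = 6222 = 34 · 183, we can put exactly 34 objects in every box, avoiding 35 in any single one — so 6223 is tight.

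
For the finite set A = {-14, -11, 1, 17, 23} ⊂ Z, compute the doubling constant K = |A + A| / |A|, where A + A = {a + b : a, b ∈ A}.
K = |A + A| / |A| = 15/5 = 3

Enumerate A + A = {a + b : a, b ∈ A}. With |A| = 5, there are |A|^2 = 25 ordered sum pairs; collecting distinct values, A + A = {-28, -25, -22, -13, -10, 2, 3, 6, 9, 12, 18, 24, 34, 40, 46}, so |A + A| = 15. Thus K = 15/5 = 3. For comparison, the minimum possible |A + A| over all 5-element sets is 2·5 − 1 = 9 (so min K = 9/5), attained only by arithmetic progressions.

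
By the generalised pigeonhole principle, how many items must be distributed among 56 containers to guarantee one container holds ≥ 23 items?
n = (23 − 1)·56 + 1 = 1233

By the generalised pigeonhole principle, to guarantee some box contains ≥ r objects we need more than (r − 1) · k objects total. Threshold: n = (r − 1) · k + 1. With r = 23 and k = 56: n = 22 · 56 + 1 = 1232 + 1 = 1233. For n = 1232 = 22 · 56, we can put exactly 22 objects in every box, avoiding 23 in any single one — so 1233 is tight.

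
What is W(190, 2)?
W(190, 2) = 190 + 1 = 191

A 2-term AP is any pair of integers, so a monochromatic 2-AP exists iff some colour is used at least twice. With 190 colours, the colouring i ↦ i on {1, ..., 190} uses each colour once, avoiding any monochromatic pair, so W(190, 2) > 190. For {1, ..., 191}, pigeonhole forces two integers of the same colour, which form a monochromatic 2-AP. Hence W(190, 2) = 191.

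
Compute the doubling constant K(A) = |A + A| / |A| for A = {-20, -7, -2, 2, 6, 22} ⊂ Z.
K = |A + A| / |A| = 19/6

Enumerate A + A = {a + b : a, b ∈ A}. With |A| = 6, there are |A|^2 = 36 ordered sum pairs; collecting distinct values, A + A = {-40, -27, -22, -18, -14, -9, -5, -4, -1, 0, 2, 4, 8, 12, 15, 20, 24, 28, 44}, so |A + A| = 19. Thus K = 19/6. For comparison, the minimum possible |A + A| over all 6-element sets is 2·6 − 1 = 11 (so min K = 11/6), attained only by arithmetic progressions.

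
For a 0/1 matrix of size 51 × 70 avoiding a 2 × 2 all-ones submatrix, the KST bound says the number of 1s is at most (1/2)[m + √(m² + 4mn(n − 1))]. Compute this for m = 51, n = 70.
z(51, 70; 2, 2) ≤ (1/2)[51 + √(51² + 4·51·70·69)] = (1/2)[51 + √987921] = 522.4711

Kővári–Sós–Turán: let r_1, ..., r_51 be the row sums and z = Σ r_i the total number of 1s. Each pair of columns can share at most one row with both entries 1 (else a 2×2 all-ones block appears), so Σ_i C(r_i, 2) ≤ C(70, 2) = 2415. By convexity Σ_i C(r_i, 2) ≥ 51·C(z/51, 2) = z(z − 51)/(2·51), giving z² − 51z − 51·70·69 ≤ 0 and hence z ≤ (1/2)[51 + √(2601 + 4·246330)] = (1/2)[51 + √987921] ≈ (1/2)(51 + 993.9422) = 522.4711.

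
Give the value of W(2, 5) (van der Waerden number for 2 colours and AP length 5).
W(2, 5) = 178

This is a classical value, W(2, 5) = 178, established by combining an explicit 2-colouring of {1, ..., 177} with no monochromatic 5-AP (giving the lower bound W(2, 5) > 177) and a finite case analysis / exhaustive computer search showing every 2-colouring of {1, ..., 178} has such an AP.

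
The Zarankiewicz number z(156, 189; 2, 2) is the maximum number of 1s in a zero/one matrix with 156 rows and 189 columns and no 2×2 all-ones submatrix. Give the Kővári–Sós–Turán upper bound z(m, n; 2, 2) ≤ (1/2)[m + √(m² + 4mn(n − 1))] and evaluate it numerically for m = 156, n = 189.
z(156, 189; 2, 2) ≤ (1/2)[156 + √(156² + 4·156·189·188)] = (1/2)[156 + √22196304] = 2433.6477

Kővári–Sós–Turán: let r_1, ..., r_156 be the row sums and z = Σ r_i the total number of 1s. Each pair of columns can share at most one row with both entries 1 (else a 2×2 all-ones block appears), so Σ_i C(r_i, 2) ≤ C(189, 2) = 17766. By convexity Σ_i C(r_i, 2) ≥ 156·C(z/156, 2) = z(z − 156)/(2·156), giving z² − 156z − 156·189·188 ≤ 0 and hence z ≤ (1/2)[156 + √(24336 + 4·5542992)] = (1/2)[156 + √22196304] ≈ (1/2)(156 + 4711.2954) = 2433.6477.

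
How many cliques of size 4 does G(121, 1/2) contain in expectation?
E[# K_4] = C(121, 4) · (1/2)^C(4, 2) = 8495410 / 2^6 = 4247705/32 = 132740.78125

For each 4-subset S of vertices (there are C(121, 4) = 8495410 such S), let X_S = 1 if S induces a K_4 (all C(4, 2) = 6 edges present). Then P(X_S = 1) = (1/2)^6 = 1/64. By linearity of expectation, E[# K_4] = C(121, 4) · (1/2)^6 = 8495410 / 64 = 4247705/32 = 132740.78125.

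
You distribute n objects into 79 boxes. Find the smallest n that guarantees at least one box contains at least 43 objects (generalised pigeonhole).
n = (43 − 1)·79 + 1 = 3319

By the generalised pigeonhole principle, to guarantee some box contains ≥ r objects we need more than (r − 1) · k objects total. Threshold: n = (r − 1) · k + 1. With r = 43 and k = 79: n = 42 · 79 + 1 = 3318 + 1 = 3319. For n = 3318 = 42 · 79, we can put exactly 42 objects in every box, avoiding 43 in any single one — so 3319 is tight.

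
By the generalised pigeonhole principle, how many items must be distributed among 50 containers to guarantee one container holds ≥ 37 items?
n = (37 − 1)·50 + 1 = 1801

By the generalised pigeonhole principle, to guarantee some box contains ≥ r objects we need more than (r − 1) · k objects total. Threshold: n = (r − 1) · k + 1. With r = 37 and k = 50: n = 36 · 50 + 1 = 1800 + 1 = 1801. For n = 1800 = 36 · 50, we can put exactly 36 objects in every box, avoiding 37 in any single one — so 1801 is tight.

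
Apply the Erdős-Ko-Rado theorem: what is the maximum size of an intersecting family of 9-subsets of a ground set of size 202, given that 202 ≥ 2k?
max |F| = C(201, 8) = 57382892391825

Erdős-Ko-Rado (1961): when n ≥ 2k, max |F| = C(n−1, k−1). The bound is attained by the star {A : i ∈ A} for any fixed i ∈ [n]. Here C(202−1, 9−1) = C(201, 8) = 57382892391825.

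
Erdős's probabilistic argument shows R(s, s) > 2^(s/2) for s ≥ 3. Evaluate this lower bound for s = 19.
2^(19/2) = 724.0773; so R(19, 19) > 724.0773

Colour each edge of K_n uniformly at random with red/blue. The expected number of monochromatic K_19 is C(n, 19) · 2 · 2^(−C(19,2)). If C(n, 19) · 2^(1 − C(19,2)) < 1, then with positive probability no monochromatic K_19 exists, so R(19, 19) > n. The standard estimate C(n, 19) ≤ n^19/19! shows this inequality holds whenever n ≤ 2^(19/2) (since 19! · 2^(C(19,2) − 1) > 2^(19^2/2) ≥ n^19). Hence R(19, 19) > 2^(19/2) = 724.0773.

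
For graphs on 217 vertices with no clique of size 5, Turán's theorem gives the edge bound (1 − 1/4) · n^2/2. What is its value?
Turán density bound = (3/4) · 217^2/2 = 141267/8 ≈ 17658.375

Turán's theorem: ex(n, K_{r+1}) is achieved by the complete r-partite Turán graph T(n, r) with parts as balanced as possible, and is at most (1 − 1/r) · n^2/2. For r = 4, n = 217: the density bound is (3/4) · 47089/2 = 141267/8 ≈ 17658.375. The integer-valued extremum is e(T(217, 4)) = 17658, which is strictly less than the density bound 141267/8 since 4 ∤ 217 (the parts of T(217, 4) cannot all be equal).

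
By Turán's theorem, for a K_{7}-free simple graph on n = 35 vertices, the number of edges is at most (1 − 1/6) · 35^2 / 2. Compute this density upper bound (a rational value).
Turán density bound = (5/6) · 35^2/2 = 6125/12 ≈ 510.4167

Turán's theorem: ex(n, K_{r+1}) is achieved by the complete r-partite Turán graph T(n, r) with parts as balanced as possible, and is at most (1 − 1/r) · n^2/2. For r = 6, n = 35: the density bound is (5/6) · 1225/2 = 6125/12 ≈ 510.4167. The integer-valued extremum is e(T(35, 6)) = 510, which is strictly less than the density bound 6125/12 since 6 ∤ 35 (the parts of T(35, 6) cannot all be equal).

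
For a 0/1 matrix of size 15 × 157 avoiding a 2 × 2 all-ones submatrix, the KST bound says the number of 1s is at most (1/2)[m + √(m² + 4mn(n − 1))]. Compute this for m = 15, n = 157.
z(15, 157; 2, 2) ≤ (1/2)[15 + √(15² + 4·15·157·156)] = (1/2)[15 + √1469745] = 613.6652

Kővári–Sós–Turán: let r_1, ..., r_15 be the row sums and z = Σ r_i the total number of 1s. Each pair of columns can share at most one row with both entries 1 (else a 2×2 all-ones block appears), so Σ_i C(r_i, 2) ≤ C(157, 2) = 12246. By convexity Σ_i C(r_i, 2) ≥ 15·C(z/15, 2) = z(z − 15)/(2·15), giving z² − 15z − 15·157·156 ≤ 0 and hence z ≤ (1/2)[15 + √(225 + 4·367380)] = (1/2)[15 + √1469745] ≈ (1/2)(15 + 1212.3304) = 613.6652.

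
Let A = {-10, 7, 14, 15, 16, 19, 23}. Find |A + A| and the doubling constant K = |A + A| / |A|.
K = |A + A| / |A| = 25/7

Enumerate A + A = {a + b : a, b ∈ A}. With |A| = 7, there are |A|^2 = 49 ordered sum pairs; collecting distinct values, A + A = {-20, -3, 4, 5, 6, 9, 13, 14, 21, 22, 23, 26, 28, 29, 30, 31, 32, 33, 34, 35, 37, 38, 39, 42, 46}, so |A + A| = 25. Thus K = 25/7. For comparison, the minimum possible |A + A| over all 7-element sets is 2·7 − 1 = 13 (so min K = 13/7), attained only by arithmetic progressions.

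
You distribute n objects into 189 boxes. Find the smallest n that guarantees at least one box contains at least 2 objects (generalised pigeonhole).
n = (2 − 1)·189 + 1 = 190

By the generalised pigeonhole principle, to guarantee some box contains ≥ r objects we need more than (r − 1) · k objects total. Threshold: n = (r − 1) · k + 1. With r = 2 and k = 189: n = 1 · 189 + 1 = 189 + 1 = 190. For n = 189 = 1 · 189, we can put exactly 1 objects in every box, avoiding 2 in any single one — so 190 is tight.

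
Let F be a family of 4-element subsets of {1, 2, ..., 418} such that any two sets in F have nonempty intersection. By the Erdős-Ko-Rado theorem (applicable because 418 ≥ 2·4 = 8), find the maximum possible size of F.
max |F| = C(417, 3) = 11998480

Erdős-Ko-Rado (1961): when n ≥ 2k, max |F| = C(n−1, k−1). The bound is attained by the star {A : i ∈ A} for any fixed i ∈ [n]. Here C(418−1, 4−1) = C(417, 3) = 11998480.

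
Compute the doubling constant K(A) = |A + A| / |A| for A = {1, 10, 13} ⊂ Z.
K = |A + A| / |A| = 6/3 = 2

Enumerate A + A = {a + b : a, b ∈ A}. With |A| = 3, there are |A|^2 = 9 ordered sum pairs; collecting distinct values, A + A = {2, 11, 14, 20, 23, 26}, so |A + A| = 6. Thus K = 6/3 = 2. For comparison, the minimum possible |A + A| over all 3-element sets is 2·3 − 1 = 5 (so min K = 5/3), attained only by arithmetic progressions.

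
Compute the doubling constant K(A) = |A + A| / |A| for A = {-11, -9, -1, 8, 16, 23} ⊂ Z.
K = |A + A| / |A| = 20/6 = 10/3

Enumerate A + A = {a + b : a, b ∈ A}. With |A| = 6, there are |A|^2 = 36 ordered sum pairs; collecting distinct values, A + A = {-22, -20, -18, -12, -10, -3, -2, -1, 5, 7, 12, 14, 15, 16, 22, 24, 31, 32, 39, 46}, so |A + A| = 20. Thus K = 20/6 = 10/3. For comparison, the minimum possible |A + A| over all 6-element sets is 2·6 − 1 = 11 (so min K = 11/6), attained only by arithmetic progressions.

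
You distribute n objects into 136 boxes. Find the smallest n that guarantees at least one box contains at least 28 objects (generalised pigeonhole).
n = (28 − 1)·136 + 1 = 3673

By the generalised pigeonhole principle, to guarantee some box contains ≥ r objects we need more than (r − 1) · k objects total. Threshold: n = (r − 1) · k + 1. With r = 28 and k = 136: n = 27 · 136 + 1 = 3672 + 1 = 3673. For n = 3672 = 27 · 136, we can put exactly 27 objects in every box, avoiding 28 in any single one — so 3673 is tight.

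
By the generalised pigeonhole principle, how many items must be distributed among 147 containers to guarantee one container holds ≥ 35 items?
n = (35 − 1)·147 + 1 = 4999

By the generalised pigeonhole principle, to guarantee some box contains ≥ r objects we need more than (r − 1) · k objects total. Threshold: n = (r − 1) · k + 1. With r = 35 and k = 147: n = 34 · 147 + 1 = 4998 + 1 = 4999. For n = 4998 = 34 · 147, we can put exactly 34 objects in every box, avoiding 35 in any single one — so 4999 is tight.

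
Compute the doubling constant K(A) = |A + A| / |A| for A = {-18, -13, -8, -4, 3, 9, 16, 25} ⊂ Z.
K = |A + A| / |A| = 33/8

Enumerate A + A = {a + b : a, b ∈ A}. With |A| = 8, there are |A|^2 = 64 ordered sum pairs; collecting distinct values, A + A = {-36, -31, -26, -22, -21, -17, -16, -15, -12, -10, -9, -8, -5, -4, -2, -1, 1, 3, 5, 6, 7, 8, 12, 17, 18, 19, 21, 25, 28, 32, 34, 41, 50}, so |A + A| = 33. Thus K = 33/8. For comparison, the minimum possible |A + A| over all 8-element sets is 2·8 − 1 = 15 (so min K = 15/8), attained only by arithmetic progressions.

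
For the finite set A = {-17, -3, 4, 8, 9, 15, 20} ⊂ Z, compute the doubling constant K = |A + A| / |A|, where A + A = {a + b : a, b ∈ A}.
K = |A + A| / |A| = 25/7

Enumerate A + A = {a + b : a, b ∈ A}. With |A| = 7, there are |A|^2 = 49 ordered sum pairs; collecting distinct values, A + A = {-34, -20, -13, -9, -8, -6, -2, 1, 3, 5, 6, 8, 12, 13, 16, 17, 18, 19, 23, 24, 28, 29, 30, 35, 40}, so |A + A| = 25. Thus K = 25/7. For comparison, the minimum possible |A + A| over all 7-element sets is 2·7 − 1 = 13 (so min K = 13/7), attained only by arithmetic progressions.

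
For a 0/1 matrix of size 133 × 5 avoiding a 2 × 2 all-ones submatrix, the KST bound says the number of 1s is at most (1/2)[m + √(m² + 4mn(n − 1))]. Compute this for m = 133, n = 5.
z(133, 5; 2, 2) ≤ (1/2)[133 + √(133² + 4·133·5·4)] = (1/2)[133 + √28329] = 150.6561

Kővári–Sós–Turán: let r_1, ..., r_133 be the row sums and z = Σ r_i the total number of 1s. Each pair of columns can share at most one row with both entries 1 (else a 2×2 all-ones block appears), so Σ_i C(r_i, 2) ≤ C(5, 2) = 10. By convexity Σ_i C(r_i, 2) ≥ 133·C(z/133, 2) = z(z − 133)/(2·133), giving z² − 133z − 133·5·4 ≤ 0 and hence z ≤ (1/2)[133 + √(17689 + 4·2660)] = (1/2)[133 + √28329] ≈ (1/2)(133 + 168.3122) = 150.6561.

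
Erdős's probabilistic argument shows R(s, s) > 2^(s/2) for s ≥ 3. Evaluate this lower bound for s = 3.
2^(3/2) = 2.8284; so R(3, 3) > 2.8284

Colour each edge of K_n uniformly at random with red/blue. The expected number of monochromatic K_3 is C(n, 3) · 2 · 2^(−C(3,2)). If C(n, 3) · 2^(1 − C(3,2)) < 1, then with positive probability no monochromatic K_3 exists, so R(3, 3) > n. The standard estimate C(n, 3) ≤ n^3/3! shows this inequality holds whenever n ≤ 2^(3/2) (since 3! · 2^(C(3,2) − 1) > 2^(3^2/2) ≥ n^3). Hence R(3, 3) > 2^(3/2) = 2.8284.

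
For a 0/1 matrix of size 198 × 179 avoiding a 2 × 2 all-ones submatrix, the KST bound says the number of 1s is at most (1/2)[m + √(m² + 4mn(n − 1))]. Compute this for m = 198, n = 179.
z(198, 179; 2, 2) ≤ (1/2)[198 + √(198² + 4·198·179·178)] = (1/2)[198 + √25273908] = 2612.6581

Kővári–Sós–Turán: let r_1, ..., r_198 be the row sums and z = Σ r_i the total number of 1s. Each pair of columns can share at most one row with both entries 1 (else a 2×2 all-ones block appears), so Σ_i C(r_i, 2) ≤ C(179, 2) = 15931. By convexity Σ_i C(r_i, 2) ≥ 198·C(z/198, 2) = z(z − 198)/(2·198), giving z² − 198z − 198·179·178 ≤ 0 and hence z ≤ (1/2)[198 + √(39204 + 4·6308676)] = (1/2)[198 + √25273908] ≈ (1/2)(198 + 5027.3162) = 2612.6581.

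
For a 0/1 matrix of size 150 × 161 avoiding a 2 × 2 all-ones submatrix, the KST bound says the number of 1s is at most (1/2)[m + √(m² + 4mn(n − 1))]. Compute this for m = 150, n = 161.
z(150, 161; 2, 2) ≤ (1/2)[150 + √(150² + 4·150·161·160)] = (1/2)[150 + √15478500] = 2042.1362

Kővári–Sós–Turán: let r_1, ..., r_150 be the row sums and z = Σ r_i the total number of 1s. Each pair of columns can share at most one row with both entries 1 (else a 2×2 all-ones block appears), so Σ_i C(r_i, 2) ≤ C(161, 2) = 12880. By convexity Σ_i C(r_i, 2) ≥ 150·C(z/150, 2) = z(z − 150)/(2·150), giving z² − 150z − 150·161·160 ≤ 0 and hence z ≤ (1/2)[150 + √(22500 + 4·3864000)] = (1/2)[150 + √15478500] ≈ (1/2)(150 + 3934.2725) = 2042.1362.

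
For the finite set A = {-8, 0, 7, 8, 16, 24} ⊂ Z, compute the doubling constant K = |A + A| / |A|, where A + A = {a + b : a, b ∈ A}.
K = |A + A| / |A| = 15/6 = 5/2

Enumerate A + A = {a + b : a, b ∈ A}. With |A| = 6, there are |A|^2 = 36 ordered sum pairs; collecting distinct values, A + A = {-16, -8, -1, 0, 7, 8, 14, 15, 16, 23, 24, 31, 32, 40, 48}, so |A + A| = 15. Thus K = 15/6 = 5/2. For comparison, the minimum possible |A + A| over all 6-element sets is 2·6 − 1 = 11 (so min K = 11/6), attained only by arithmetic progressions.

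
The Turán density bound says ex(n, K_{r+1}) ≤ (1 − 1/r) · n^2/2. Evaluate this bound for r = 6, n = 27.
Turán density bound = (5/6) · 27^2/2 = 1215/4 ≈ 303.75

Turán's theorem: ex(n, K_{r+1}) is achieved by the complete r-partite Turán graph T(n, r) with parts as balanced as possible, and is at most (1 − 1/r) · n^2/2. For r = 6, n = 27: the density bound is (5/6) · 729/2 = 1215/4 ≈ 303.75. The integer-valued extremum is e(T(27, 6)) = 303, which is strictly less than the density bound 1215/4 since 6 ∤ 27 (the parts of T(27, 6) cannot all be equal).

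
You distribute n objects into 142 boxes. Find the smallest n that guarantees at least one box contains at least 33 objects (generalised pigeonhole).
n = (33 − 1)·142 + 1 = 4545

By the generalised pigeonhole principle, to guarantee some box contains ≥ r objects we need more than (r − 1) · k objects total. Threshold: n = (r − 1) · k + 1. With r = 33 and k = 142: n = 32 · 142 + 1 = 4544 + 1 = 4545. For n = 4544 = 32 · 142, we can put exactly 32 objects in every box, avoiding 33 in any single one — so 4545 is tight.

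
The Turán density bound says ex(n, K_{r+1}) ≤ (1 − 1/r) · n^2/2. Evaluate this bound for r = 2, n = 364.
Turán density bound = (1/2) · 364^2/2 = 33124

Turán's theorem: ex(n, K_{r+1}) is achieved by the complete r-partite Turán graph T(n, r) with parts as balanced as possible, and is at most (1 − 1/r) · n^2/2. For r = 2, n = 364: the density bound is (1/2) · 132496/2 = 33124. Since 2 ∣ 364, the Turán graph T(364, 2) has parts of equal size 182, and its edge count e(T(364, 2)) = 33124 attains the density bound exactly.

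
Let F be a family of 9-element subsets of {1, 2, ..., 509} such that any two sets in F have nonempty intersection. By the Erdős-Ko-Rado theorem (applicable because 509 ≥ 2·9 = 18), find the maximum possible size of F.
max |F| = C(508, 8) = 104071785999568101

Erdős-Ko-Rado (1961): when n ≥ 2k, max |F| = C(n−1, k−1). The bound is attained by the star {A : i ∈ A} for any fixed i ∈ [n]. Here C(509−1, 9−1) = C(508, 8) = 104071785999568101.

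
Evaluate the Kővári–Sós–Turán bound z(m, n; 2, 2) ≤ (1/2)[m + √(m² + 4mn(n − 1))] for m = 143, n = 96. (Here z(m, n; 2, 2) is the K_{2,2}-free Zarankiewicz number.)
z(143, 96; 2, 2) ≤ (1/2)[143 + √(143² + 4·143·96·95)] = (1/2)[143 + √5237089] = 1215.7344

Kővári–Sós–Turán: let r_1, ..., r_143 be the row sums and z = Σ r_i the total number of 1s. Each pair of columns can share at most one row with both entries 1 (else a 2×2 all-ones block appears), so Σ_i C(r_i, 2) ≤ C(96, 2) = 4560. By convexity Σ_i C(r_i, 2) ≥ 143·C(z/143, 2) = z(z − 143)/(2·143), giving z² − 143z − 143·96·95 ≤ 0 and hence z ≤ (1/2)[143 + √(20449 + 4·1304160)] = (1/2)[143 + √5237089] ≈ (1/2)(143 + 2288.4687) = 1215.7344.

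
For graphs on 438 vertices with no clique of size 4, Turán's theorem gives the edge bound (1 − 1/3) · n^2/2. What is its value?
Turán density bound = (2/3) · 438^2/2 = 63948

Turán's theorem: ex(n, K_{r+1}) is achieved by the complete r-partite Turán graph T(n, r) with parts as balanced as possible, and is at most (1 − 1/r) · n^2/2. For r = 3, n = 438: the density bound is (2/3) · 191844/2 = 63948. Since 3 ∣ 438, the Turán graph T(438, 3) has parts of equal size 146, and its edge count e(T(438, 3)) = 63948 attains the density bound exactly.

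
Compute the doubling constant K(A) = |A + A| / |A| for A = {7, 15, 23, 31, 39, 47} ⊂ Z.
K = |A + A| / |A| = 11/6

Enumerate A + A = {a + b : a, b ∈ A}. With |A| = 6, there are |A|^2 = 36 ordered sum pairs; collecting distinct values, A + A = {14, 22, 30, 38, 46, 54, 62, 70, 78, 86, 94}, so |A + A| = 11. Thus K = 11/6. Here |A + A| = 2|A| − 1 = 11, the minimum possible — so K = 11/6 is minimal, which holds iff A is an arithmetic progression.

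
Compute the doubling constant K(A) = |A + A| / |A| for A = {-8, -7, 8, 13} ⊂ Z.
K = |A + A| / |A| = 10/4 = 5/2

Enumerate A + A = {a + b : a, b ∈ A}. With |A| = 4, there are |A|^2 = 16 ordered sum pairs; collecting distinct values, A + A = {-16, -15, -14, 0, 1, 5, 6, 16, 21, 26}, so |A + A| = 10. Thus K = 10/4 = 5/2. For comparison, the minimum possible |A + A| over all 4-element sets is 2·4 − 1 = 7 (so min K = 7/4), attained only by arithmetic progressions.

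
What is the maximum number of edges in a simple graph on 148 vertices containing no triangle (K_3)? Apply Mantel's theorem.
ex(148, K_3) = ⌊148^2/4⌋ = 5476

Mantel (1907): a triangle-free graph on n vertices has at most ⌊n^2/4⌋ edges, with equality for the complete bipartite graph K_{⌊n/2⌋, ⌈n/2⌉}. For n = 148: ⌊148^2/4⌋ = ⌊21904/4⌋ = 5476. The extremal graph is K_{74, 74}, which has 74·74 = 5476 edges.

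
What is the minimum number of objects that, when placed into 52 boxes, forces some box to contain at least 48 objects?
n = (48 − 1)·52 + 1 = 2445

By the generalised pigeonhole principle, to guarantee some box contains ≥ r objects we need more than (r − 1) · k objects total. Threshold: n = (r − 1) · k + 1. With r = 48 and k = 52: n = 47 · 52 + 1 = 2444 + 1 = 2445. For n = 2444 = 47 · 52, we can put exactly 47 objects in every box, avoiding 48 in any single one — so 2445 is tight.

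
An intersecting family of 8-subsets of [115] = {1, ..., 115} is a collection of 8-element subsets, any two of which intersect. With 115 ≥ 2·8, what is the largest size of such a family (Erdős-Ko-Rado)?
max |F| = C(114, 7) = 41146859952

Erdős-Ko-Rado (1961): when n ≥ 2k, max |F| = C(n−1, k−1). The bound is attained by the star {A : i ∈ A} for any fixed i ∈ [n]. Here C(115−1, 8−1) = C(114, 7) = 41146859952.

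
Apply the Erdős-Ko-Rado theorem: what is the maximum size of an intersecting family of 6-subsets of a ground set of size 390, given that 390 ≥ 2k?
max |F| = C(389, 5) = 72336764577

The Erdős-Ko-Rado theorem states: for n ≥ 2k, an intersecting family of k-subsets of an n-element set has size at most C(n − 1, k − 1), with equality for 'star' families {A ⊆ [n] : |A| = k, i ∈ A} (fix an element i). For n = 390, k = 6: C(389, 5) = 72336764577.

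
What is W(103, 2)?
W(103, 2) = 103 + 1 = 104

A 2-term AP is any pair of integers, so a monochromatic 2-AP exists iff some colour is used at least twice. With 103 colours, the colouring i ↦ i on {1, ..., 103} uses each colour once, avoiding any monochromatic pair, so W(103, 2) > 103. For {1, ..., 104}, pigeonhole forces two integers of the same colour, which form a monochromatic 2-AP. Hence W(103, 2) = 104.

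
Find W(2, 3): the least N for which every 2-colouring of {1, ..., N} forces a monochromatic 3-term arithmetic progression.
W(2, 3) = 9

Lower bound: the 2-colouring RRBBRRBB of {1, ..., 8} (R at positions {1, 2, 5, 6}, B at {3, 4, 7, 8}) contains no monochromatic 3-term AP, so W(2, 3) > 8. Upper bound: a case analysis on any 2-colouring of {1, ..., 9} forces such an AP. Hence W(2, 3) = 9.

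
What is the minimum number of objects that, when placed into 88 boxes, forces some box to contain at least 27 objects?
n = (27 − 1)·88 + 1 = 2289

By the generalised pigeonhole principle, to guarantee some box contains ≥ r objects we need more than (r − 1) · k objects total. Threshold: n = (r − 1) · k + 1. With r = 27 and k = 88: n = 26 · 88 + 1 = 2288 + 1 = 2289. For n = 2288 = 26 · 88, we can put exactly 26 objects in every box, avoiding 27 in any single one — so 2289 is tight.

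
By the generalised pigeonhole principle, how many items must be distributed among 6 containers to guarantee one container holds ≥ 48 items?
n = (48 − 1)·6 + 1 = 283

By the generalised pigeonhole principle, to guarantee some box contains ≥ r objects we need more than (r − 1) · k objects total. Threshold: n = (r − 1) · k + 1. With r = 48 and k = 6: n = 47 · 6 + 1 = 282 + 1 = 283. For n = 282 = 47 · 6, we can put exactly 47 objects in every box, avoiding 48 in any single one — so 283 is tight.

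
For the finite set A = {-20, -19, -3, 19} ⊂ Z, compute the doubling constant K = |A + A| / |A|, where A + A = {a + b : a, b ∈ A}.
K = |A + A| / |A| = 10/4 = 5/2

Enumerate A + A = {a + b : a, b ∈ A}. With |A| = 4, there are |A|^2 = 16 ordered sum pairs; collecting distinct values, A + A = {-40, -39, -38, -23, -22, -6, -1, 0, 16, 38}, so |A + A| = 10. Thus K = 10/4 = 5/2. For comparison, the minimum possible |A + A| over all 4-element sets is 2·4 − 1 = 7 (so min K = 7/4), attained only by arithmetic progressions.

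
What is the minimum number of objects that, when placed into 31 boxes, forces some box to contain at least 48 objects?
n = (48 − 1)·31 + 1 = 1458

By the generalised pigeonhole principle, to guarantee some box contains ≥ r objects we need more than (r − 1) · k objects total. Threshold: n = (r − 1) · k + 1. With r = 48 and k = 31: n = 47 · 31 + 1 = 1457 + 1 = 1458. For n = 1457 = 47 · 31, we can put exactly 47 objects in every box, avoiding 48 in any single one — so 1458 is tight.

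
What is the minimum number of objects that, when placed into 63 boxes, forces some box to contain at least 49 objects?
n = (49 − 1)·63 + 1 = 3025

By the generalised pigeonhole principle, to guarantee some box contains ≥ r objects we need more than (r − 1) · k objects total. Threshold: n = (r − 1) · k + 1. With r = 49 and k = 63: n = 48 · 63 + 1 = 3024 + 1 = 3025. For n = 3024 = 48 · 63, we can put exactly 48 objects in every box, avoiding 49 in any single one — so 3025 is tight.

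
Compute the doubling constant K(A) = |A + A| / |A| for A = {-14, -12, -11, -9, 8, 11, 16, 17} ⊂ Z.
K = |A + A| / |A| = 31/8

Enumerate A + A = {a + b : a, b ∈ A}. With |A| = 8, there are |A|^2 = 64 ordered sum pairs; collecting distinct values, A + A = {-28, -26, -25, -24, -23, -22, -21, -20, -18, -6, -4, -3, -1, 0, 2, 3, 4, 5, 6, 7, 8, 16, 19, 22, 24, 25, 27, 28, 32, 33, 34}, so |A + A| = 31. Thus K = 31/8. For comparison, the minimum possible |A + A| over all 8-element sets is 2·8 − 1 = 15 (so min K = 15/8), attained only by arithmetic progressions.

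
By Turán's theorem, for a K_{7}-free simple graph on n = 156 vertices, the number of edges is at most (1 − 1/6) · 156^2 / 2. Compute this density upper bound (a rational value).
Turán density bound = (5/6) · 156^2/2 = 10140

Turán's theorem: ex(n, K_{r+1}) is achieved by the complete r-partite Turán graph T(n, r) with parts as balanced as possible, and is at most (1 − 1/r) · n^2/2. For r = 6, n = 156: the density bound is (5/6) · 24336/2 = 10140. Since 6 ∣ 156, the Turán graph T(156, 6) has parts of equal size 26, and its edge count e(T(156, 6)) = 10140 attains the density bound exactly.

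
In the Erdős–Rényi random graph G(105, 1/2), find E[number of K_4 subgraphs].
E[# K_4] = C(105, 4) · (1/2)^C(4, 2) = 4780230 / 2^6 = 2390115/32 = 74691.09375

For each 4-subset S of vertices (there are C(105, 4) = 4780230 such S), let X_S = 1 if S induces a K_4 (all C(4, 2) = 6 edges present). Then P(X_S = 1) = (1/2)^6 = 1/64. By linearity of expectation, E[# K_4] = C(105, 4) · (1/2)^6 = 4780230 / 64 = 2390115/32 = 74691.09375.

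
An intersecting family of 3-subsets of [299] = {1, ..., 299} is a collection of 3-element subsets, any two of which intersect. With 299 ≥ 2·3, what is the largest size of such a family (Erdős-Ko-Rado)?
max |F| = C(298, 2) = 44253

The Erdős-Ko-Rado theorem states: for n ≥ 2k, an intersecting family of k-subsets of an n-element set has size at most C(n − 1, k − 1), with equality for 'star' families {A ⊆ [n] : |A| = k, i ∈ A} (fix an element i). For n = 299, k = 3: C(298, 2) = 44253.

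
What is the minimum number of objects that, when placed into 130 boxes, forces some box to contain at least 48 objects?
n = (48 − 1)·130 + 1 = 6111

By the generalised pigeonhole principle, to guarantee some box contains ≥ r objects we need more than (r − 1) · k objects total. Threshold: n = (r − 1) · k + 1. With r = 48 and k = 130: n = 47 · 130 + 1 = 6110 + 1 = 6111. For n = 6110 = 47 · 130, we can put exactly 47 objects in every box, avoiding 48 in any single one — so 6111 is tight.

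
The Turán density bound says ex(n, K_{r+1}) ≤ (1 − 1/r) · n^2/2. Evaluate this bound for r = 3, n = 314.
Turán density bound = (2/3) · 314^2/2 = 98596/3 ≈ 32865.3333

Turán's theorem: ex(n, K_{r+1}) is achieved by the complete r-partite Turán graph T(n, r) with parts as balanced as possible, and is at most (1 − 1/r) · n^2/2. For r = 3, n = 314: the density bound is (2/3) · 98596/2 = 98596/3 ≈ 32865.3333. The integer-valued extremum is e(T(314, 3)) = 32865, which is strictly less than the density bound 98596/3 since 3 ∤ 314 (the parts of T(314, 3) cannot all be equal).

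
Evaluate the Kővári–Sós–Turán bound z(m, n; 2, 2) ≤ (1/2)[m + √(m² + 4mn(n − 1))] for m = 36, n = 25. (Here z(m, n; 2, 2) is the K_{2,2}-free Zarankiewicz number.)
z(36, 25; 2, 2) ≤ (1/2)[36 + √(36² + 4·36·25·24)] = (1/2)[36 + √87696] = 166.0676

Kővári–Sós–Turán: let r_1, ..., r_36 be the row sums and z = Σ r_i the total number of 1s. Each pair of columns can share at most one row with both entries 1 (else a 2×2 all-ones block appears), so Σ_i C(r_i, 2) ≤ C(25, 2) = 300. By convexity Σ_i C(r_i, 2) ≥ 36·C(z/36, 2) = z(z − 36)/(2·36), giving z² − 36z − 36·25·24 ≤ 0 and hence z ≤ (1/2)[36 + √(1296 + 4·21600)] = (1/2)[36 + √87696] ≈ (1/2)(36 + 296.1351) = 166.0676.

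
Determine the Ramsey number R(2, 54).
R(2, 54) = 54

R(2, k) = k for all k ≥ 2: in a 2-colouring of K_k, either some edge is red (a red K_2) or all edges are blue (a blue K_k). And K_{53} coloured all-blue has no blue K_54, so R(2, 54) > 53. Hence R(2, 54) = 54.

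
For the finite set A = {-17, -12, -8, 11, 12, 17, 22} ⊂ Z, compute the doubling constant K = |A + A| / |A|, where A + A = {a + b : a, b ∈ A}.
K = |A + A| / |A| = 25/7

Enumerate A + A = {a + b : a, b ∈ A}. With |A| = 7, there are |A|^2 = 49 ordered sum pairs; collecting distinct values, A + A = {-34, -29, -25, -24, -20, -16, -6, -5, -1, 0, 3, 4, 5, 9, 10, 14, 22, 23, 24, 28, 29, 33, 34, 39, 44}, so |A + A| = 25. Thus K = 25/7. For comparison, the minimum possible |A + A| over all 7-element sets is 2·7 − 1 = 13 (so min K = 13/7), attained only by arithmetic progressions.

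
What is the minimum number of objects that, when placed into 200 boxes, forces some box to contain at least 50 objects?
n = (50 − 1)·200 + 1 = 9801

By the generalised pigeonhole principle, to guarantee some box contains ≥ r objects we need more than (r − 1) · k objects total. Threshold: n = (r − 1) · k + 1. With r = 50 and k = 200: n = 49 · 200 + 1 = 9800 + 1 = 9801. For n = 9800 = 49 · 200, we can put exactly 49 objects in every box, avoiding 50 in any single one — so 9801 is tight.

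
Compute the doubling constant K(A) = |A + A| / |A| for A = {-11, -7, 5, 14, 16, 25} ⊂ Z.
K = |A + A| / |A| = 20/6 = 10/3

Enumerate A + A = {a + b : a, b ∈ A}. With |A| = 6, there are |A|^2 = 36 ordered sum pairs; collecting distinct values, A + A = {-22, -18, -14, -6, -2, 3, 5, 7, 9, 10, 14, 18, 19, 21, 28, 30, 32, 39, 41, 50}, so |A + A| = 20. Thus K = 20/6 = 10/3. For comparison, the minimum possible |A + A| over all 6-element sets is 2·6 − 1 = 11 (so min K = 11/6), attained only by arithmetic progressions.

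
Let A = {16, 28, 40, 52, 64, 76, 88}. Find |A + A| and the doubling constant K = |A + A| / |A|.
K = |A + A| / |A| = 13/7

Enumerate A + A = {a + b : a, b ∈ A}. With |A| = 7, there are |A|^2 = 49 ordered sum pairs; collecting distinct values, A + A = {32, 44, 56, 68, 80, 92, 104, 116, 128, 140, 152, 164, 176}, so |A + A| = 13. Thus K = 13/7. Here |A + A| = 2|A| − 1 = 13, the minimum possible — so K = 13/7 is minimal, which holds iff A is an arithmetic progression.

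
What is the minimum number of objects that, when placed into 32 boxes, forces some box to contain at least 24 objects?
n = (24 − 1)·32 + 1 = 737

By the generalised pigeonhole principle, to guarantee some box contains ≥ r objects we need more than (r − 1) · k objects total. Threshold: n = (r − 1) · k + 1. With r = 24 and k = 32: n = 23 · 32 + 1 = 736 + 1 = 737. For n = 736 = 23 · 32, we can put exactly 23 objects in every box, avoiding 24 in any single one — so 737 is tight.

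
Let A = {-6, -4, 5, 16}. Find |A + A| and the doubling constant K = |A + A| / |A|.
K = |A + A| / |A| = 9/4

Enumerate A + A = {a + b : a, b ∈ A}. With |A| = 4, there are |A|^2 = 16 ordered sum pairs; collecting distinct values, A + A = {-12, -10, -8, -1, 1, 10, 12, 21, 32}, so |A + A| = 9. Thus K = 9/4. For comparison, the minimum possible |A + A| over all 4-element sets is 2·4 − 1 = 7 (so min K = 7/4), attained only by arithmetic progressions.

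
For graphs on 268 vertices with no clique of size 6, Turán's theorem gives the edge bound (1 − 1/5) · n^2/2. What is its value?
Turán density bound = (4/5) · 268^2/2 = 143648/5 ≈ 28729.6

Turán's theorem: ex(n, K_{r+1}) is achieved by the complete r-partite Turán graph T(n, r) with parts as balanced as possible, and is at most (1 − 1/r) · n^2/2. For r = 5, n = 268: the density bound is (4/5) · 71824/2 = 143648/5 ≈ 28729.6. The integer-valued extremum is e(T(268, 5)) = 28729, which is strictly less than the density bound 143648/5 since 5 ∤ 268 (the parts of T(268, 5) cannot all be equal).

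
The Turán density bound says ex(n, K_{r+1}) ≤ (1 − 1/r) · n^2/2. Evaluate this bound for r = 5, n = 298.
Turán density bound = (4/5) · 298^2/2 = 177608/5 ≈ 35521.6

Turán's theorem: ex(n, K_{r+1}) is achieved by the complete r-partite Turán graph T(n, r) with parts as balanced as possible, and is at most (1 − 1/r) · n^2/2. For r = 5, n = 298: the density bound is (4/5) · 88804/2 = 177608/5 ≈ 35521.6. The integer-valued extremum is e(T(298, 5)) = 35521, which is strictly less than the density bound 177608/5 since 5 ∤ 298 (the parts of T(298, 5) cannot all be equal).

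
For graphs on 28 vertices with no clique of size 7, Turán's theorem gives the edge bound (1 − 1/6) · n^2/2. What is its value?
Turán density bound = (5/6) · 28^2/2 = 980/3 ≈ 326.6667

Turán's theorem: ex(n, K_{r+1}) is achieved by the complete r-partite Turán graph T(n, r) with parts as balanced as possible, and is at most (1 − 1/r) · n^2/2. For r = 6, n = 28: the density bound is (5/6) · 784/2 = 980/3 ≈ 326.6667. The integer-valued extremum is e(T(28, 6)) = 326, which is strictly less than the density bound 980/3 since 6 ∤ 28 (the parts of T(28, 6) cannot all be equal).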